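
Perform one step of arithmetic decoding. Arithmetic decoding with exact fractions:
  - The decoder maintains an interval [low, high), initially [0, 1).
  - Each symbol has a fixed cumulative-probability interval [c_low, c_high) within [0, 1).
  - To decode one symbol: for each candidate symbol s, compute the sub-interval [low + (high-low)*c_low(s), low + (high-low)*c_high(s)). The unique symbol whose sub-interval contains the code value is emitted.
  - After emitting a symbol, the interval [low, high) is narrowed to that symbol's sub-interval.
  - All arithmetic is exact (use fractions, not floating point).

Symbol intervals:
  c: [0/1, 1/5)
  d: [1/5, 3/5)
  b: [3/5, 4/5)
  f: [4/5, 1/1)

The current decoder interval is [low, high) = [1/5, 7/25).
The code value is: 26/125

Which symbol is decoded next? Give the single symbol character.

Interval width = high − low = 7/25 − 1/5 = 2/25
Scaled code = (code − low) / width = (26/125 − 1/5) / 2/25 = 1/10
  c: [0/1, 1/5) ← scaled code falls here ✓
  d: [1/5, 3/5) 
  b: [3/5, 4/5) 
  f: [4/5, 1/1) 

Answer: c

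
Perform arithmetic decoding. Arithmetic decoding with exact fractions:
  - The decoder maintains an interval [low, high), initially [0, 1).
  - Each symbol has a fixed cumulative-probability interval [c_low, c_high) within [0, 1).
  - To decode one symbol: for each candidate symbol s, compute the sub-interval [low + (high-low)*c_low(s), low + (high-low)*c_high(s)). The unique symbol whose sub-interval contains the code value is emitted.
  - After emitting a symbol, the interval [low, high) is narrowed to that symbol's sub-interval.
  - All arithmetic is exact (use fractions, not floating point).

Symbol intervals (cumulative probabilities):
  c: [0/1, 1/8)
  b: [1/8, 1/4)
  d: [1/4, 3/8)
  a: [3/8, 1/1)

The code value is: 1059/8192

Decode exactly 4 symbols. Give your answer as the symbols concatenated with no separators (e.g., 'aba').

Step 1: interval [0/1, 1/1), width = 1/1 - 0/1 = 1/1
  'c': [0/1 + 1/1*0/1, 0/1 + 1/1*1/8) = [0/1, 1/8)
  'b': [0/1 + 1/1*1/8, 0/1 + 1/1*1/4) = [1/8, 1/4) <- contains code 1059/8192
  'd': [0/1 + 1/1*1/4, 0/1 + 1/1*3/8) = [1/4, 3/8)
  'a': [0/1 + 1/1*3/8, 0/1 + 1/1*1/1) = [3/8, 1/1)
  emit 'b', narrow to [1/8, 1/4)
Step 2: interval [1/8, 1/4), width = 1/4 - 1/8 = 1/8
  'c': [1/8 + 1/8*0/1, 1/8 + 1/8*1/8) = [1/8, 9/64) <- contains code 1059/8192
  'b': [1/8 + 1/8*1/8, 1/8 + 1/8*1/4) = [9/64, 5/32)
  'd': [1/8 + 1/8*1/4, 1/8 + 1/8*3/8) = [5/32, 11/64)
  'a': [1/8 + 1/8*3/8, 1/8 + 1/8*1/1) = [11/64, 1/4)
  emit 'c', narrow to [1/8, 9/64)
Step 3: interval [1/8, 9/64), width = 9/64 - 1/8 = 1/64
  'c': [1/8 + 1/64*0/1, 1/8 + 1/64*1/8) = [1/8, 65/512)
  'b': [1/8 + 1/64*1/8, 1/8 + 1/64*1/4) = [65/512, 33/256)
  'd': [1/8 + 1/64*1/4, 1/8 + 1/64*3/8) = [33/256, 67/512) <- contains code 1059/8192
  'a': [1/8 + 1/64*3/8, 1/8 + 1/64*1/1) = [67/512, 9/64)
  emit 'd', narrow to [33/256, 67/512)
Step 4: interval [33/256, 67/512), width = 67/512 - 33/256 = 1/512
  'c': [33/256 + 1/512*0/1, 33/256 + 1/512*1/8) = [33/256, 529/4096)
  'b': [33/256 + 1/512*1/8, 33/256 + 1/512*1/4) = [529/4096, 265/2048) <- contains code 1059/8192
  'd': [33/256 + 1/512*1/4, 33/256 + 1/512*3/8) = [265/2048, 531/4096)
  'a': [33/256 + 1/512*3/8, 33/256 + 1/512*1/1) = [531/4096, 67/512)
  emit 'b', narrow to [529/4096, 265/2048)

Answer: bcdb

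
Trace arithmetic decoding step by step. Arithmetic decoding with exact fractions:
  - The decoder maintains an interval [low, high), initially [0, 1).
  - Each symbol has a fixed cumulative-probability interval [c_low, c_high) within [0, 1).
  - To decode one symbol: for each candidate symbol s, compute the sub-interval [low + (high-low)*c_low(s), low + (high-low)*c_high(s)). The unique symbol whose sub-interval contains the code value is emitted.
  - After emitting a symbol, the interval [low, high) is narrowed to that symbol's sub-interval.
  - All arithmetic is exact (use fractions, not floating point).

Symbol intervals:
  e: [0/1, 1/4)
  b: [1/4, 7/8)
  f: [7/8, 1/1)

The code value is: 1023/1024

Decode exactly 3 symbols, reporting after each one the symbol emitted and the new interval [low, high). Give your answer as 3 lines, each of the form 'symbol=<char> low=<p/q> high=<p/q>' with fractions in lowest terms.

Answer: symbol=f low=7/8 high=1/1
symbol=f low=63/64 high=1/1
symbol=f low=511/512 high=1/1

Derivation:
Step 1: interval [0/1, 1/1), width = 1/1 - 0/1 = 1/1
  'e': [0/1 + 1/1*0/1, 0/1 + 1/1*1/4) = [0/1, 1/4)
  'b': [0/1 + 1/1*1/4, 0/1 + 1/1*7/8) = [1/4, 7/8)
  'f': [0/1 + 1/1*7/8, 0/1 + 1/1*1/1) = [7/8, 1/1) <- contains code 1023/1024
  emit 'f', narrow to [7/8, 1/1)
Step 2: interval [7/8, 1/1), width = 1/1 - 7/8 = 1/8
  'e': [7/8 + 1/8*0/1, 7/8 + 1/8*1/4) = [7/8, 29/32)
  'b': [7/8 + 1/8*1/4, 7/8 + 1/8*7/8) = [29/32, 63/64)
  'f': [7/8 + 1/8*7/8, 7/8 + 1/8*1/1) = [63/64, 1/1) <- contains code 1023/1024
  emit 'f', narrow to [63/64, 1/1)
Step 3: interval [63/64, 1/1), width = 1/1 - 63/64 = 1/64
  'e': [63/64 + 1/64*0/1, 63/64 + 1/64*1/4) = [63/64, 253/256)
  'b': [63/64 + 1/64*1/4, 63/64 + 1/64*7/8) = [253/256, 511/512)
  'f': [63/64 + 1/64*7/8, 63/64 + 1/64*1/1) = [511/512, 1/1) <- contains code 1023/1024
  emit 'f', narrow to [511/512, 1/1)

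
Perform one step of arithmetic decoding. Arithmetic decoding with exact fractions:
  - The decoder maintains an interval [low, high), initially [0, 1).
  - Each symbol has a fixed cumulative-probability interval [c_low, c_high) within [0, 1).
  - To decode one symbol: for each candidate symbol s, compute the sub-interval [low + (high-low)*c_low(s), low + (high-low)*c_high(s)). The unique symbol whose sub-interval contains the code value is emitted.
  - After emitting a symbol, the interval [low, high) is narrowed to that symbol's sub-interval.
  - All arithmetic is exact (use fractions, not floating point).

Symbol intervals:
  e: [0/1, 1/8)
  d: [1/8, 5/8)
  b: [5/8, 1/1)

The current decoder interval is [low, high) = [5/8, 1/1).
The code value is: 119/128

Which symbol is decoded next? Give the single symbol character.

Answer: b

Derivation:
Interval width = high − low = 1/1 − 5/8 = 3/8
Scaled code = (code − low) / width = (119/128 − 5/8) / 3/8 = 13/16
  e: [0/1, 1/8) 
  d: [1/8, 5/8) 
  b: [5/8, 1/1) ← scaled code falls here ✓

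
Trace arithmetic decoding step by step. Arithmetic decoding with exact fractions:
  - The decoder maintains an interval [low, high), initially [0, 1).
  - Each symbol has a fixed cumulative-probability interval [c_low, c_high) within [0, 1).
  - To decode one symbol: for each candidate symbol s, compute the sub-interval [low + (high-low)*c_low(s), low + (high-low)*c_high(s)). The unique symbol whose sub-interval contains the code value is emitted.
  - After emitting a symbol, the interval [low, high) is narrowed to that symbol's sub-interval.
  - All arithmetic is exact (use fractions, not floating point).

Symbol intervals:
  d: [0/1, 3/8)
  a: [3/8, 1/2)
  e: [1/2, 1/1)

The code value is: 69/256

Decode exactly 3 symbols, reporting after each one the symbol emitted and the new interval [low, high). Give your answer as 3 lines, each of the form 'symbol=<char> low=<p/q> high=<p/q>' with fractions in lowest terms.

Step 1: interval [0/1, 1/1), width = 1/1 - 0/1 = 1/1
  'd': [0/1 + 1/1*0/1, 0/1 + 1/1*3/8) = [0/1, 3/8) <- contains code 69/256
  'a': [0/1 + 1/1*3/8, 0/1 + 1/1*1/2) = [3/8, 1/2)
  'e': [0/1 + 1/1*1/2, 0/1 + 1/1*1/1) = [1/2, 1/1)
  emit 'd', narrow to [0/1, 3/8)
Step 2: interval [0/1, 3/8), width = 3/8 - 0/1 = 3/8
  'd': [0/1 + 3/8*0/1, 0/1 + 3/8*3/8) = [0/1, 9/64)
  'a': [0/1 + 3/8*3/8, 0/1 + 3/8*1/2) = [9/64, 3/16)
  'e': [0/1 + 3/8*1/2, 0/1 + 3/8*1/1) = [3/16, 3/8) <- contains code 69/256
  emit 'e', narrow to [3/16, 3/8)
Step 3: interval [3/16, 3/8), width = 3/8 - 3/16 = 3/16
  'd': [3/16 + 3/16*0/1, 3/16 + 3/16*3/8) = [3/16, 33/128)
  'a': [3/16 + 3/16*3/8, 3/16 + 3/16*1/2) = [33/128, 9/32) <- contains code 69/256
  'e': [3/16 + 3/16*1/2, 3/16 + 3/16*1/1) = [9/32, 3/8)
  emit 'a', narrow to [33/128, 9/32)

Answer: symbol=d low=0/1 high=3/8
symbol=e low=3/16 high=3/8
symbol=a low=33/128 high=9/32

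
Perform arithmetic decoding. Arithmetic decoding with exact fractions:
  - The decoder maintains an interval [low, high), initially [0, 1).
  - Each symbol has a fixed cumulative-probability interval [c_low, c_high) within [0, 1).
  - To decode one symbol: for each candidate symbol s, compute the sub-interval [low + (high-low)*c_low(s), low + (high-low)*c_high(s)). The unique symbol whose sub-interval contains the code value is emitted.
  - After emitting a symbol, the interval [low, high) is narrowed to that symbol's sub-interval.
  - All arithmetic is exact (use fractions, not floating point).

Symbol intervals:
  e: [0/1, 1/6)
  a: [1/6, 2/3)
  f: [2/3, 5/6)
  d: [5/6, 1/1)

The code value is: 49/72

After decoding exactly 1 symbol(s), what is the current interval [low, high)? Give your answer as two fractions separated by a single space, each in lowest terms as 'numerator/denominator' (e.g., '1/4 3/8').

Answer: 2/3 5/6

Derivation:
Step 1: interval [0/1, 1/1), width = 1/1 - 0/1 = 1/1
  'e': [0/1 + 1/1*0/1, 0/1 + 1/1*1/6) = [0/1, 1/6)
  'a': [0/1 + 1/1*1/6, 0/1 + 1/1*2/3) = [1/6, 2/3)
  'f': [0/1 + 1/1*2/3, 0/1 + 1/1*5/6) = [2/3, 5/6) <- contains code 49/72
  'd': [0/1 + 1/1*5/6, 0/1 + 1/1*1/1) = [5/6, 1/1)
  emit 'f', narrow to [2/3, 5/6)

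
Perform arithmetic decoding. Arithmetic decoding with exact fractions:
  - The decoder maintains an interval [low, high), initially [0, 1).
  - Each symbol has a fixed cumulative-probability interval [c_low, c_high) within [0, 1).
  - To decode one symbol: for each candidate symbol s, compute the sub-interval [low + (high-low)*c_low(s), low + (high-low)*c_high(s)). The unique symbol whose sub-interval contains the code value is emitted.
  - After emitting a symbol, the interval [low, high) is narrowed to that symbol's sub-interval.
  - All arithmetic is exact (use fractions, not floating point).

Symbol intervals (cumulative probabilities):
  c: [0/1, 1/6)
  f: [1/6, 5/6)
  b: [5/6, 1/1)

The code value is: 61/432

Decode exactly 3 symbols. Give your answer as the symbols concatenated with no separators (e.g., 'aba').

Answer: cbc

Derivation:
Step 1: interval [0/1, 1/1), width = 1/1 - 0/1 = 1/1
  'c': [0/1 + 1/1*0/1, 0/1 + 1/1*1/6) = [0/1, 1/6) <- contains code 61/432
  'f': [0/1 + 1/1*1/6, 0/1 + 1/1*5/6) = [1/6, 5/6)
  'b': [0/1 + 1/1*5/6, 0/1 + 1/1*1/1) = [5/6, 1/1)
  emit 'c', narrow to [0/1, 1/6)
Step 2: interval [0/1, 1/6), width = 1/6 - 0/1 = 1/6
  'c': [0/1 + 1/6*0/1, 0/1 + 1/6*1/6) = [0/1, 1/36)
  'f': [0/1 + 1/6*1/6, 0/1 + 1/6*5/6) = [1/36, 5/36)
  'b': [0/1 + 1/6*5/6, 0/1 + 1/6*1/1) = [5/36, 1/6) <- contains code 61/432
  emit 'b', narrow to [5/36, 1/6)
Step 3: interval [5/36, 1/6), width = 1/6 - 5/36 = 1/36
  'c': [5/36 + 1/36*0/1, 5/36 + 1/36*1/6) = [5/36, 31/216) <- contains code 61/432
  'f': [5/36 + 1/36*1/6, 5/36 + 1/36*5/6) = [31/216, 35/216)
  'b': [5/36 + 1/36*5/6, 5/36 + 1/36*1/1) = [35/216, 1/6)
  emit 'c', narrow to [5/36, 31/216)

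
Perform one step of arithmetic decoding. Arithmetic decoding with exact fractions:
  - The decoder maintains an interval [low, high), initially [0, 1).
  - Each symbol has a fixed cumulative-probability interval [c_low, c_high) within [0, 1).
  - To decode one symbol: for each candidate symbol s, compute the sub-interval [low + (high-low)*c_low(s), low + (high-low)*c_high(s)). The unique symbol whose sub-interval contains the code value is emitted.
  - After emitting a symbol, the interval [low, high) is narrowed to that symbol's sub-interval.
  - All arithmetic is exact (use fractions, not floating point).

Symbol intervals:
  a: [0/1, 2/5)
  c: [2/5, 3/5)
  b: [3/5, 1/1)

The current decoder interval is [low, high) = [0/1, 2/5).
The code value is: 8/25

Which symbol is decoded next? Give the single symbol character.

Answer: b

Derivation:
Interval width = high − low = 2/5 − 0/1 = 2/5
Scaled code = (code − low) / width = (8/25 − 0/1) / 2/5 = 4/5
  a: [0/1, 2/5) 
  c: [2/5, 3/5) 
  b: [3/5, 1/1) ← scaled code falls here ✓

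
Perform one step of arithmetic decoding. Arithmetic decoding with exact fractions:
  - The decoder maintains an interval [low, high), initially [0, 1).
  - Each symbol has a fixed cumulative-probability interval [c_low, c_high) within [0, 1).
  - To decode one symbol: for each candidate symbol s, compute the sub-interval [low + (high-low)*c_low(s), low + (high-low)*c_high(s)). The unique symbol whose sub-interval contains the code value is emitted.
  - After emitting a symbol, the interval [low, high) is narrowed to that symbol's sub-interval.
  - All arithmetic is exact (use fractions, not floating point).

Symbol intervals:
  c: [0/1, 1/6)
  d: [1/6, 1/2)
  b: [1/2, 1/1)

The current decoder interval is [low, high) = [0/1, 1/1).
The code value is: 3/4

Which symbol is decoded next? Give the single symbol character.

Interval width = high − low = 1/1 − 0/1 = 1/1
Scaled code = (code − low) / width = (3/4 − 0/1) / 1/1 = 3/4
  c: [0/1, 1/6) 
  d: [1/6, 1/2) 
  b: [1/2, 1/1) ← scaled code falls here ✓

Answer: b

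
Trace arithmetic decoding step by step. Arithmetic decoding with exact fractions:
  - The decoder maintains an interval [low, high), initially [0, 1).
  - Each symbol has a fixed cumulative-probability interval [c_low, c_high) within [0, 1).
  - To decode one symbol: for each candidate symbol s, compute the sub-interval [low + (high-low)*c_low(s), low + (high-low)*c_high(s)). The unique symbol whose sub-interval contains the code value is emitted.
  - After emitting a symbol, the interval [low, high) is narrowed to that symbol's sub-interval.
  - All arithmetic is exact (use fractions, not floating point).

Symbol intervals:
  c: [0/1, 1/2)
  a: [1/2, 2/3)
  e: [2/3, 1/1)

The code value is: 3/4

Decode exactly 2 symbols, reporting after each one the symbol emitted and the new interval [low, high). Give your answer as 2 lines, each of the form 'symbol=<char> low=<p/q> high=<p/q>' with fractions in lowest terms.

Answer: symbol=e low=2/3 high=1/1
symbol=c low=2/3 high=5/6

Derivation:
Step 1: interval [0/1, 1/1), width = 1/1 - 0/1 = 1/1
  'c': [0/1 + 1/1*0/1, 0/1 + 1/1*1/2) = [0/1, 1/2)
  'a': [0/1 + 1/1*1/2, 0/1 + 1/1*2/3) = [1/2, 2/3)
  'e': [0/1 + 1/1*2/3, 0/1 + 1/1*1/1) = [2/3, 1/1) <- contains code 3/4
  emit 'e', narrow to [2/3, 1/1)
Step 2: interval [2/3, 1/1), width = 1/1 - 2/3 = 1/3
  'c': [2/3 + 1/3*0/1, 2/3 + 1/3*1/2) = [2/3, 5/6) <- contains code 3/4
  'a': [2/3 + 1/3*1/2, 2/3 + 1/3*2/3) = [5/6, 8/9)
  'e': [2/3 + 1/3*2/3, 2/3 + 1/3*1/1) = [8/9, 1/1)
  emit 'c', narrow to [2/3, 5/6)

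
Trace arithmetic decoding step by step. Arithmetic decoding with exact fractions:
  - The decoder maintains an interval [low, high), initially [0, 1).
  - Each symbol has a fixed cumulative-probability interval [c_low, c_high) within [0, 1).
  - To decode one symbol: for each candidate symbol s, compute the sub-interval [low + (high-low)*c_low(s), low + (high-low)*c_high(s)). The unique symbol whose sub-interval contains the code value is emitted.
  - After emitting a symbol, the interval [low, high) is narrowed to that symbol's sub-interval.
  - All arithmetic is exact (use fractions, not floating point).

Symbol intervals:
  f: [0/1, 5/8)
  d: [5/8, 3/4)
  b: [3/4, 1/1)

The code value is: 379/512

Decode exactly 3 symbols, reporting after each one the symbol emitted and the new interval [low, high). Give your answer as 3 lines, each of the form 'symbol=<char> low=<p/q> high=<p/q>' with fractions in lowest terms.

Step 1: interval [0/1, 1/1), width = 1/1 - 0/1 = 1/1
  'f': [0/1 + 1/1*0/1, 0/1 + 1/1*5/8) = [0/1, 5/8)
  'd': [0/1 + 1/1*5/8, 0/1 + 1/1*3/4) = [5/8, 3/4) <- contains code 379/512
  'b': [0/1 + 1/1*3/4, 0/1 + 1/1*1/1) = [3/4, 1/1)
  emit 'd', narrow to [5/8, 3/4)
Step 2: interval [5/8, 3/4), width = 3/4 - 5/8 = 1/8
  'f': [5/8 + 1/8*0/1, 5/8 + 1/8*5/8) = [5/8, 45/64)
  'd': [5/8 + 1/8*5/8, 5/8 + 1/8*3/4) = [45/64, 23/32)
  'b': [5/8 + 1/8*3/4, 5/8 + 1/8*1/1) = [23/32, 3/4) <- contains code 379/512
  emit 'b', narrow to [23/32, 3/4)
Step 3: interval [23/32, 3/4), width = 3/4 - 23/32 = 1/32
  'f': [23/32 + 1/32*0/1, 23/32 + 1/32*5/8) = [23/32, 189/256)
  'd': [23/32 + 1/32*5/8, 23/32 + 1/32*3/4) = [189/256, 95/128) <- contains code 379/512
  'b': [23/32 + 1/32*3/4, 23/32 + 1/32*1/1) = [95/128, 3/4)
  emit 'd', narrow to [189/256, 95/128)

Answer: symbol=d low=5/8 high=3/4
symbol=b low=23/32 high=3/4
symbol=d low=189/256 high=95/128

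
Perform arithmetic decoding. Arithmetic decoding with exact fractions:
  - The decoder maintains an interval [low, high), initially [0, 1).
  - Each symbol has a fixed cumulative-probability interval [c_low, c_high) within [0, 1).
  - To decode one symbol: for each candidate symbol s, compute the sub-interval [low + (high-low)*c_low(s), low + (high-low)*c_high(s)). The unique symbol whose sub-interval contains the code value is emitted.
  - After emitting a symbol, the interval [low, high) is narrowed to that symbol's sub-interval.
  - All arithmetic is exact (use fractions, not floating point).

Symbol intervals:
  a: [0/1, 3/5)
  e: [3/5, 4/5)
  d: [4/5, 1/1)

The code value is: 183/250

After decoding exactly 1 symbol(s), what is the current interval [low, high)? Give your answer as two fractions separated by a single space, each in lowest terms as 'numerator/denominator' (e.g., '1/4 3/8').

Step 1: interval [0/1, 1/1), width = 1/1 - 0/1 = 1/1
  'a': [0/1 + 1/1*0/1, 0/1 + 1/1*3/5) = [0/1, 3/5)
  'e': [0/1 + 1/1*3/5, 0/1 + 1/1*4/5) = [3/5, 4/5) <- contains code 183/250
  'd': [0/1 + 1/1*4/5, 0/1 + 1/1*1/1) = [4/5, 1/1)
  emit 'e', narrow to [3/5, 4/5)

Answer: 3/5 4/5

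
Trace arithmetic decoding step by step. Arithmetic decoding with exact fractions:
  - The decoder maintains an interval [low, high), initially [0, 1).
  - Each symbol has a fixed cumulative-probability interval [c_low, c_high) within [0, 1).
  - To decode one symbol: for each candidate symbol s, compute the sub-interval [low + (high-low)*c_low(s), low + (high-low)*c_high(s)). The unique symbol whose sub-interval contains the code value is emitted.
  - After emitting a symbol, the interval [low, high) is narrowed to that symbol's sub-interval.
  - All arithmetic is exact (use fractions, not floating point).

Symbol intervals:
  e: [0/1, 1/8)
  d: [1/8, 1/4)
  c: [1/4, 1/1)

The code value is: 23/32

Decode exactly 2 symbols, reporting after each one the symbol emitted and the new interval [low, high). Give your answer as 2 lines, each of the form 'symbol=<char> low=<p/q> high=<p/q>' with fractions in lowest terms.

Step 1: interval [0/1, 1/1), width = 1/1 - 0/1 = 1/1
  'e': [0/1 + 1/1*0/1, 0/1 + 1/1*1/8) = [0/1, 1/8)
  'd': [0/1 + 1/1*1/8, 0/1 + 1/1*1/4) = [1/8, 1/4)
  'c': [0/1 + 1/1*1/4, 0/1 + 1/1*1/1) = [1/4, 1/1) <- contains code 23/32
  emit 'c', narrow to [1/4, 1/1)
Step 2: interval [1/4, 1/1), width = 1/1 - 1/4 = 3/4
  'e': [1/4 + 3/4*0/1, 1/4 + 3/4*1/8) = [1/4, 11/32)
  'd': [1/4 + 3/4*1/8, 1/4 + 3/4*1/4) = [11/32, 7/16)
  'c': [1/4 + 3/4*1/4, 1/4 + 3/4*1/1) = [7/16, 1/1) <- contains code 23/32
  emit 'c', narrow to [7/16, 1/1)

Answer: symbol=c low=1/4 high=1/1
symbol=c low=7/16 high=1/1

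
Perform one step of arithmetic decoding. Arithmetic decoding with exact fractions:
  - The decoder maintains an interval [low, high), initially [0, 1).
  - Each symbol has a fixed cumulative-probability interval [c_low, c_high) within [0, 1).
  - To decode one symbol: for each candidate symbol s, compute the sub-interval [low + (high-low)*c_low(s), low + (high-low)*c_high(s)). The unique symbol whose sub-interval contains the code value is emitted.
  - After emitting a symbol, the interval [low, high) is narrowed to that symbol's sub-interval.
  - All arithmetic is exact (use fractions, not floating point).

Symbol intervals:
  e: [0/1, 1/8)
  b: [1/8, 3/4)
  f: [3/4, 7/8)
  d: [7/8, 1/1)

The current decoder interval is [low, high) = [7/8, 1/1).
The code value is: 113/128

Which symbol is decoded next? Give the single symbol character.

Interval width = high − low = 1/1 − 7/8 = 1/8
Scaled code = (code − low) / width = (113/128 − 7/8) / 1/8 = 1/16
  e: [0/1, 1/8) ← scaled code falls here ✓
  b: [1/8, 3/4) 
  f: [3/4, 7/8) 
  d: [7/8, 1/1) 

Answer: e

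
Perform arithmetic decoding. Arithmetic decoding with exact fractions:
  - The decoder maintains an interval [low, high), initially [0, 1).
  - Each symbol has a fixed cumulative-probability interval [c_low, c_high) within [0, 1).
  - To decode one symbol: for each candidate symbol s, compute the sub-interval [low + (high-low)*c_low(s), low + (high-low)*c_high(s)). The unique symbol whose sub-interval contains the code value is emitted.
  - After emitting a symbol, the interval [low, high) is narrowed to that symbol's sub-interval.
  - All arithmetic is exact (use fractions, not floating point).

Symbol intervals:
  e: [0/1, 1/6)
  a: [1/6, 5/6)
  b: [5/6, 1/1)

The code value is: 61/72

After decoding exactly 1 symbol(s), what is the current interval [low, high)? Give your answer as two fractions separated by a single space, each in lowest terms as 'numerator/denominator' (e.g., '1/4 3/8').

Step 1: interval [0/1, 1/1), width = 1/1 - 0/1 = 1/1
  'e': [0/1 + 1/1*0/1, 0/1 + 1/1*1/6) = [0/1, 1/6)
  'a': [0/1 + 1/1*1/6, 0/1 + 1/1*5/6) = [1/6, 5/6)
  'b': [0/1 + 1/1*5/6, 0/1 + 1/1*1/1) = [5/6, 1/1) <- contains code 61/72
  emit 'b', narrow to [5/6, 1/1)

Answer: 5/6 1/1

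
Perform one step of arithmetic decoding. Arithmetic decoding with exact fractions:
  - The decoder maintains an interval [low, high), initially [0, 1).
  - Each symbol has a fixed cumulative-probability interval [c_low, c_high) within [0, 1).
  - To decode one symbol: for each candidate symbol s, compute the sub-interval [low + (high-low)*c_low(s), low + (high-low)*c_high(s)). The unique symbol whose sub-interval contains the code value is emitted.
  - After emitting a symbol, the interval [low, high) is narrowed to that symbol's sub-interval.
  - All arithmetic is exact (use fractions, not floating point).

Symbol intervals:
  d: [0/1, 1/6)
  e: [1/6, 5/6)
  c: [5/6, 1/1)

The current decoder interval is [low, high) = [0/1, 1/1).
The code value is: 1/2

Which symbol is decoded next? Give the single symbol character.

Answer: e

Derivation:
Interval width = high − low = 1/1 − 0/1 = 1/1
Scaled code = (code − low) / width = (1/2 − 0/1) / 1/1 = 1/2
  d: [0/1, 1/6) 
  e: [1/6, 5/6) ← scaled code falls here ✓
  c: [5/6, 1/1) 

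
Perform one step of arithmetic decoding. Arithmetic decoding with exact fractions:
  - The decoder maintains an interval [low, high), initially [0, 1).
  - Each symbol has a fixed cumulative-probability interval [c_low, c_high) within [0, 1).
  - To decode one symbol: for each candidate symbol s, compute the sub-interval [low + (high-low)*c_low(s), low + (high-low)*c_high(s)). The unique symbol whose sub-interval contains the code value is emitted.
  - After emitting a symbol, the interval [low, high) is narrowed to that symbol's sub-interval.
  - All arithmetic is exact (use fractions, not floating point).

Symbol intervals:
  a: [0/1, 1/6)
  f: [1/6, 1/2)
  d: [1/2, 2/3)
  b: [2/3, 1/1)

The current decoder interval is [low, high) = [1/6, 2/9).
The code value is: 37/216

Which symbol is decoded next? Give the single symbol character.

Interval width = high − low = 2/9 − 1/6 = 1/18
Scaled code = (code − low) / width = (37/216 − 1/6) / 1/18 = 1/12
  a: [0/1, 1/6) ← scaled code falls here ✓
  f: [1/6, 1/2) 
  d: [1/2, 2/3) 
  b: [2/3, 1/1) 

Answer: a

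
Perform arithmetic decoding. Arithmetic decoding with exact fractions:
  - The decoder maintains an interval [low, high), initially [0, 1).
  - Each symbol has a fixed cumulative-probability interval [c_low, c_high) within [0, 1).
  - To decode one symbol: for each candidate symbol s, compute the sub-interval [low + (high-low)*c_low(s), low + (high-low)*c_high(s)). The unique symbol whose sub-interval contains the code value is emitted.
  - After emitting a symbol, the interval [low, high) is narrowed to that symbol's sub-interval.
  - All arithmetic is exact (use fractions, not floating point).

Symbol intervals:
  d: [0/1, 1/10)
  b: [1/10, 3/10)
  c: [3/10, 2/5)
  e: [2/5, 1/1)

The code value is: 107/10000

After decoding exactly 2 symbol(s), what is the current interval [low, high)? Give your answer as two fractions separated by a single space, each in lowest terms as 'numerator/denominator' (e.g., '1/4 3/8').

Step 1: interval [0/1, 1/1), width = 1/1 - 0/1 = 1/1
  'd': [0/1 + 1/1*0/1, 0/1 + 1/1*1/10) = [0/1, 1/10) <- contains code 107/10000
  'b': [0/1 + 1/1*1/10, 0/1 + 1/1*3/10) = [1/10, 3/10)
  'c': [0/1 + 1/1*3/10, 0/1 + 1/1*2/5) = [3/10, 2/5)
  'e': [0/1 + 1/1*2/5, 0/1 + 1/1*1/1) = [2/5, 1/1)
  emit 'd', narrow to [0/1, 1/10)
Step 2: interval [0/1, 1/10), width = 1/10 - 0/1 = 1/10
  'd': [0/1 + 1/10*0/1, 0/1 + 1/10*1/10) = [0/1, 1/100)
  'b': [0/1 + 1/10*1/10, 0/1 + 1/10*3/10) = [1/100, 3/100) <- contains code 107/10000
  'c': [0/1 + 1/10*3/10, 0/1 + 1/10*2/5) = [3/100, 1/25)
  'e': [0/1 + 1/10*2/5, 0/1 + 1/10*1/1) = [1/25, 1/10)
  emit 'b', narrow to [1/100, 3/100)

Answer: 1/100 3/100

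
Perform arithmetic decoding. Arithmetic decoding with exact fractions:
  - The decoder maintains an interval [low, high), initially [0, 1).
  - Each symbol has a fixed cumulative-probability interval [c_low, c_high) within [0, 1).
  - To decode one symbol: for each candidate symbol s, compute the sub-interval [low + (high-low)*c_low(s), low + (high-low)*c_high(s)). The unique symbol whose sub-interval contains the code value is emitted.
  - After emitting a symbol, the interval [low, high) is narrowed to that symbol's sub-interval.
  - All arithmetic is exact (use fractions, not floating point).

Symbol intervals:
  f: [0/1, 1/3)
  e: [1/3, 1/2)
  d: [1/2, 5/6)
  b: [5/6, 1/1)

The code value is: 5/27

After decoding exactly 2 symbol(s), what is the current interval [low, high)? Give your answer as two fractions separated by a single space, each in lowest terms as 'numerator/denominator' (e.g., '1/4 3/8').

Step 1: interval [0/1, 1/1), width = 1/1 - 0/1 = 1/1
  'f': [0/1 + 1/1*0/1, 0/1 + 1/1*1/3) = [0/1, 1/3) <- contains code 5/27
  'e': [0/1 + 1/1*1/3, 0/1 + 1/1*1/2) = [1/3, 1/2)
  'd': [0/1 + 1/1*1/2, 0/1 + 1/1*5/6) = [1/2, 5/6)
  'b': [0/1 + 1/1*5/6, 0/1 + 1/1*1/1) = [5/6, 1/1)
  emit 'f', narrow to [0/1, 1/3)
Step 2: interval [0/1, 1/3), width = 1/3 - 0/1 = 1/3
  'f': [0/1 + 1/3*0/1, 0/1 + 1/3*1/3) = [0/1, 1/9)
  'e': [0/1 + 1/3*1/3, 0/1 + 1/3*1/2) = [1/9, 1/6)
  'd': [0/1 + 1/3*1/2, 0/1 + 1/3*5/6) = [1/6, 5/18) <- contains code 5/27
  'b': [0/1 + 1/3*5/6, 0/1 + 1/3*1/1) = [5/18, 1/3)
  emit 'd', narrow to [1/6, 5/18)

Answer: 1/6 5/18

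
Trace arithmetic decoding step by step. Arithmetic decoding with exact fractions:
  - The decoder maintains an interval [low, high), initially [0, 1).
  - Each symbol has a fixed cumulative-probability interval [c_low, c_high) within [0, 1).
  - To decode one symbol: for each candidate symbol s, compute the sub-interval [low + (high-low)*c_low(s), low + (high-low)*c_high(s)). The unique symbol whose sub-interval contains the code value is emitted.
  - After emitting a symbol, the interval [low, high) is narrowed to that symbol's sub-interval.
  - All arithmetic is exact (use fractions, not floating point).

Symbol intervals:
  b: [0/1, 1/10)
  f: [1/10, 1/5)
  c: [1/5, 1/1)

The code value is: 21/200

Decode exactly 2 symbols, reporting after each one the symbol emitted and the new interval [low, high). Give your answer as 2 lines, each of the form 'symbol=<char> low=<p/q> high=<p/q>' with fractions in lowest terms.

Step 1: interval [0/1, 1/1), width = 1/1 - 0/1 = 1/1
  'b': [0/1 + 1/1*0/1, 0/1 + 1/1*1/10) = [0/1, 1/10)
  'f': [0/1 + 1/1*1/10, 0/1 + 1/1*1/5) = [1/10, 1/5) <- contains code 21/200
  'c': [0/1 + 1/1*1/5, 0/1 + 1/1*1/1) = [1/5, 1/1)
  emit 'f', narrow to [1/10, 1/5)
Step 2: interval [1/10, 1/5), width = 1/5 - 1/10 = 1/10
  'b': [1/10 + 1/10*0/1, 1/10 + 1/10*1/10) = [1/10, 11/100) <- contains code 21/200
  'f': [1/10 + 1/10*1/10, 1/10 + 1/10*1/5) = [11/100, 3/25)
  'c': [1/10 + 1/10*1/5, 1/10 + 1/10*1/1) = [3/25, 1/5)
  emit 'b', narrow to [1/10, 11/100)

Answer: symbol=f low=1/10 high=1/5
symbol=b low=1/10 high=11/100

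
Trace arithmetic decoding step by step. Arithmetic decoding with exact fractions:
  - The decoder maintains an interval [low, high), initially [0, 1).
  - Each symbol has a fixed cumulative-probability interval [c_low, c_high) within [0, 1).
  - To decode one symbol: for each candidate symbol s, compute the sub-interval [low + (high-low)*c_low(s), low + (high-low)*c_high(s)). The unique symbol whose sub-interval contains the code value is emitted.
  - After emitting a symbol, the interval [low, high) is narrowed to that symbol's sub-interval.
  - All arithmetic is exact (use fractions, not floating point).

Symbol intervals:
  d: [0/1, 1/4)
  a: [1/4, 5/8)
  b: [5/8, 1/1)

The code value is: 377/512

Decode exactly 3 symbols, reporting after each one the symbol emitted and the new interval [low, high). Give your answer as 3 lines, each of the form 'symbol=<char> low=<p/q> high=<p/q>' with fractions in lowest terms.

Step 1: interval [0/1, 1/1), width = 1/1 - 0/1 = 1/1
  'd': [0/1 + 1/1*0/1, 0/1 + 1/1*1/4) = [0/1, 1/4)
  'a': [0/1 + 1/1*1/4, 0/1 + 1/1*5/8) = [1/4, 5/8)
  'b': [0/1 + 1/1*5/8, 0/1 + 1/1*1/1) = [5/8, 1/1) <- contains code 377/512
  emit 'b', narrow to [5/8, 1/1)
Step 2: interval [5/8, 1/1), width = 1/1 - 5/8 = 3/8
  'd': [5/8 + 3/8*0/1, 5/8 + 3/8*1/4) = [5/8, 23/32)
  'a': [5/8 + 3/8*1/4, 5/8 + 3/8*5/8) = [23/32, 55/64) <- contains code 377/512
  'b': [5/8 + 3/8*5/8, 5/8 + 3/8*1/1) = [55/64, 1/1)
  emit 'a', narrow to [23/32, 55/64)
Step 3: interval [23/32, 55/64), width = 55/64 - 23/32 = 9/64
  'd': [23/32 + 9/64*0/1, 23/32 + 9/64*1/4) = [23/32, 193/256) <- contains code 377/512
  'a': [23/32 + 9/64*1/4, 23/32 + 9/64*5/8) = [193/256, 413/512)
  'b': [23/32 + 9/64*5/8, 23/32 + 9/64*1/1) = [413/512, 55/64)
  emit 'd', narrow to [23/32, 193/256)

Answer: symbol=b low=5/8 high=1/1
symbol=a low=23/32 high=55/64
symbol=d low=23/32 high=193/256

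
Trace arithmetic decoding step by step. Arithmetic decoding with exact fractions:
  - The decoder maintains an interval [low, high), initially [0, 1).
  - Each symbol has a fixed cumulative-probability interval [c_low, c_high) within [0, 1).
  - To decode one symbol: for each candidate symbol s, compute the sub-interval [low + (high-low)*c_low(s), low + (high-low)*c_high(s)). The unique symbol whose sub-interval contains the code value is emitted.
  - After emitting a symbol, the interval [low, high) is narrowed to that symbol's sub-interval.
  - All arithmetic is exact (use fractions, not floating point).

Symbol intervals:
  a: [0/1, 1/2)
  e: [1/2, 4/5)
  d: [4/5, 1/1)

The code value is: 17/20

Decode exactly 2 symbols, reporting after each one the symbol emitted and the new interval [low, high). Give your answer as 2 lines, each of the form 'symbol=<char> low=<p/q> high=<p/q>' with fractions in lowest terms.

Step 1: interval [0/1, 1/1), width = 1/1 - 0/1 = 1/1
  'a': [0/1 + 1/1*0/1, 0/1 + 1/1*1/2) = [0/1, 1/2)
  'e': [0/1 + 1/1*1/2, 0/1 + 1/1*4/5) = [1/2, 4/5)
  'd': [0/1 + 1/1*4/5, 0/1 + 1/1*1/1) = [4/5, 1/1) <- contains code 17/20
  emit 'd', narrow to [4/5, 1/1)
Step 2: interval [4/5, 1/1), width = 1/1 - 4/5 = 1/5
  'a': [4/5 + 1/5*0/1, 4/5 + 1/5*1/2) = [4/5, 9/10) <- contains code 17/20
  'e': [4/5 + 1/5*1/2, 4/5 + 1/5*4/5) = [9/10, 24/25)
  'd': [4/5 + 1/5*4/5, 4/5 + 1/5*1/1) = [24/25, 1/1)
  emit 'a', narrow to [4/5, 9/10)

Answer: symbol=d low=4/5 high=1/1
symbol=a low=4/5 high=9/10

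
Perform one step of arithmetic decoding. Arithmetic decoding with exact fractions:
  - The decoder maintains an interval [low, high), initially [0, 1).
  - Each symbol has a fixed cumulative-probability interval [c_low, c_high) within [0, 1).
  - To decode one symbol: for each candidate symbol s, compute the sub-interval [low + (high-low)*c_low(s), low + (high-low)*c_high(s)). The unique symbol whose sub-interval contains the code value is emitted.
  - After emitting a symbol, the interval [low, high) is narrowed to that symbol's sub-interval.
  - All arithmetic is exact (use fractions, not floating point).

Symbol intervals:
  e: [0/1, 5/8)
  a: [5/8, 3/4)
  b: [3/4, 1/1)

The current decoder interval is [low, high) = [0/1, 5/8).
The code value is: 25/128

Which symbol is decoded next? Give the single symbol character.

Interval width = high − low = 5/8 − 0/1 = 5/8
Scaled code = (code − low) / width = (25/128 − 0/1) / 5/8 = 5/16
  e: [0/1, 5/8) ← scaled code falls here ✓
  a: [5/8, 3/4) 
  b: [3/4, 1/1) 

Answer: e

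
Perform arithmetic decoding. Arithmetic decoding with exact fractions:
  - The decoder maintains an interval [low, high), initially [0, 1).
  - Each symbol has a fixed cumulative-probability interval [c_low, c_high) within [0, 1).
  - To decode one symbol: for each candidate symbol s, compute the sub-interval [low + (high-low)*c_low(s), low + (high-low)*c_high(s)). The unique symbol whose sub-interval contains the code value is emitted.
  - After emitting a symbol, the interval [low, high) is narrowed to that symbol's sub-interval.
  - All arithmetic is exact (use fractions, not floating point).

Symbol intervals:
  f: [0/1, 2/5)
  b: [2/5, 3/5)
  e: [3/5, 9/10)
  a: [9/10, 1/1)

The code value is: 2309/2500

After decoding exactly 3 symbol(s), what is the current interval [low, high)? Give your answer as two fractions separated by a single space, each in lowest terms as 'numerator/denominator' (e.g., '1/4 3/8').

Answer: 229/250 231/250

Derivation:
Step 1: interval [0/1, 1/1), width = 1/1 - 0/1 = 1/1
  'f': [0/1 + 1/1*0/1, 0/1 + 1/1*2/5) = [0/1, 2/5)
  'b': [0/1 + 1/1*2/5, 0/1 + 1/1*3/5) = [2/5, 3/5)
  'e': [0/1 + 1/1*3/5, 0/1 + 1/1*9/10) = [3/5, 9/10)
  'a': [0/1 + 1/1*9/10, 0/1 + 1/1*1/1) = [9/10, 1/1) <- contains code 2309/2500
  emit 'a', narrow to [9/10, 1/1)
Step 2: interval [9/10, 1/1), width = 1/1 - 9/10 = 1/10
  'f': [9/10 + 1/10*0/1, 9/10 + 1/10*2/5) = [9/10, 47/50) <- contains code 2309/2500
  'b': [9/10 + 1/10*2/5, 9/10 + 1/10*3/5) = [47/50, 24/25)
  'e': [9/10 + 1/10*3/5, 9/10 + 1/10*9/10) = [24/25, 99/100)
  'a': [9/10 + 1/10*9/10, 9/10 + 1/10*1/1) = [99/100, 1/1)
  emit 'f', narrow to [9/10, 47/50)
Step 3: interval [9/10, 47/50), width = 47/50 - 9/10 = 1/25
  'f': [9/10 + 1/25*0/1, 9/10 + 1/25*2/5) = [9/10, 229/250)
  'b': [9/10 + 1/25*2/5, 9/10 + 1/25*3/5) = [229/250, 231/250) <- contains code 2309/2500
  'e': [9/10 + 1/25*3/5, 9/10 + 1/25*9/10) = [231/250, 117/125)
  'a': [9/10 + 1/25*9/10, 9/10 + 1/25*1/1) = [117/125, 47/50)
  emit 'b', narrow to [229/250, 231/250)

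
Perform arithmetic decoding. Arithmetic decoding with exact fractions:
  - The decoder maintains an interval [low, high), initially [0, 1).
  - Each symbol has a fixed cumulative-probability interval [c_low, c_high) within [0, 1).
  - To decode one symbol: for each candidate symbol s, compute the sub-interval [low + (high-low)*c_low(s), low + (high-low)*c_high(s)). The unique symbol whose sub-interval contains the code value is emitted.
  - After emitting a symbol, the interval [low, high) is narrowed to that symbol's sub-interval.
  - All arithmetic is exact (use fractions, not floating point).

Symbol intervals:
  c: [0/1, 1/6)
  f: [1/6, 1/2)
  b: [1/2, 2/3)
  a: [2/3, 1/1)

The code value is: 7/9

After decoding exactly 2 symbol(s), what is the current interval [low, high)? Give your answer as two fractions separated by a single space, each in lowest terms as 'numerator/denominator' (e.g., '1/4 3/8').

Answer: 13/18 5/6

Derivation:
Step 1: interval [0/1, 1/1), width = 1/1 - 0/1 = 1/1
  'c': [0/1 + 1/1*0/1, 0/1 + 1/1*1/6) = [0/1, 1/6)
  'f': [0/1 + 1/1*1/6, 0/1 + 1/1*1/2) = [1/6, 1/2)
  'b': [0/1 + 1/1*1/2, 0/1 + 1/1*2/3) = [1/2, 2/3)
  'a': [0/1 + 1/1*2/3, 0/1 + 1/1*1/1) = [2/3, 1/1) <- contains code 7/9
  emit 'a', narrow to [2/3, 1/1)
Step 2: interval [2/3, 1/1), width = 1/1 - 2/3 = 1/3
  'c': [2/3 + 1/3*0/1, 2/3 + 1/3*1/6) = [2/3, 13/18)
  'f': [2/3 + 1/3*1/6, 2/3 + 1/3*1/2) = [13/18, 5/6) <- contains code 7/9
  'b': [2/3 + 1/3*1/2, 2/3 + 1/3*2/3) = [5/6, 8/9)
  'a': [2/3 + 1/3*2/3, 2/3 + 1/3*1/1) = [8/9, 1/1)
  emit 'f', narrow to [13/18, 5/6)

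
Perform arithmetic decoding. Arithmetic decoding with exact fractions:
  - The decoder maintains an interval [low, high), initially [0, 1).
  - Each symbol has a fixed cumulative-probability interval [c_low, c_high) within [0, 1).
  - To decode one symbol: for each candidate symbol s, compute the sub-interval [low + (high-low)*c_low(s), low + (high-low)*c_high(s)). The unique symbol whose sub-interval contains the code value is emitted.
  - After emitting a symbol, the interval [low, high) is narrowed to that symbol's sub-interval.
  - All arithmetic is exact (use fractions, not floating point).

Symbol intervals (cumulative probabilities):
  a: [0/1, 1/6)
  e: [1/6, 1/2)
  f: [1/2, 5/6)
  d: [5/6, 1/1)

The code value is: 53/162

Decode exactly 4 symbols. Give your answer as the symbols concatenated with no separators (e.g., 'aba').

Step 1: interval [0/1, 1/1), width = 1/1 - 0/1 = 1/1
  'a': [0/1 + 1/1*0/1, 0/1 + 1/1*1/6) = [0/1, 1/6)
  'e': [0/1 + 1/1*1/6, 0/1 + 1/1*1/2) = [1/6, 1/2) <- contains code 53/162
  'f': [0/1 + 1/1*1/2, 0/1 + 1/1*5/6) = [1/2, 5/6)
  'd': [0/1 + 1/1*5/6, 0/1 + 1/1*1/1) = [5/6, 1/1)
  emit 'e', narrow to [1/6, 1/2)
Step 2: interval [1/6, 1/2), width = 1/2 - 1/6 = 1/3
  'a': [1/6 + 1/3*0/1, 1/6 + 1/3*1/6) = [1/6, 2/9)
  'e': [1/6 + 1/3*1/6, 1/6 + 1/3*1/2) = [2/9, 1/3) <- contains code 53/162
  'f': [1/6 + 1/3*1/2, 1/6 + 1/3*5/6) = [1/3, 4/9)
  'd': [1/6 + 1/3*5/6, 1/6 + 1/3*1/1) = [4/9, 1/2)
  emit 'e', narrow to [2/9, 1/3)
Step 3: interval [2/9, 1/3), width = 1/3 - 2/9 = 1/9
  'a': [2/9 + 1/9*0/1, 2/9 + 1/9*1/6) = [2/9, 13/54)
  'e': [2/9 + 1/9*1/6, 2/9 + 1/9*1/2) = [13/54, 5/18)
  'f': [2/9 + 1/9*1/2, 2/9 + 1/9*5/6) = [5/18, 17/54)
  'd': [2/9 + 1/9*5/6, 2/9 + 1/9*1/1) = [17/54, 1/3) <- contains code 53/162
  emit 'd', narrow to [17/54, 1/3)
Step 4: interval [17/54, 1/3), width = 1/3 - 17/54 = 1/54
  'a': [17/54 + 1/54*0/1, 17/54 + 1/54*1/6) = [17/54, 103/324)
  'e': [17/54 + 1/54*1/6, 17/54 + 1/54*1/2) = [103/324, 35/108)
  'f': [17/54 + 1/54*1/2, 17/54 + 1/54*5/6) = [35/108, 107/324) <- contains code 53/162
  'd': [17/54 + 1/54*5/6, 17/54 + 1/54*1/1) = [107/324, 1/3)
  emit 'f', narrow to [35/108, 107/324)

Answer: eedf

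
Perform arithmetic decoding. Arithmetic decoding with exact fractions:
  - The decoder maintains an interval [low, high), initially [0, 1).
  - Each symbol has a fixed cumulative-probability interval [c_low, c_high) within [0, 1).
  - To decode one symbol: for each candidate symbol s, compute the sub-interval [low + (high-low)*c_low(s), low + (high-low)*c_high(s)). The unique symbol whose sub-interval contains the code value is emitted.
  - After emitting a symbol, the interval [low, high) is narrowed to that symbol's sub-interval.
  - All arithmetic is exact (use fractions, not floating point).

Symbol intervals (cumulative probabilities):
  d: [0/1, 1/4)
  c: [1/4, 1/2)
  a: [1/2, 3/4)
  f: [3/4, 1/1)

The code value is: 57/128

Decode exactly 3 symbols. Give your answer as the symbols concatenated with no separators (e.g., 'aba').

Step 1: interval [0/1, 1/1), width = 1/1 - 0/1 = 1/1
  'd': [0/1 + 1/1*0/1, 0/1 + 1/1*1/4) = [0/1, 1/4)
  'c': [0/1 + 1/1*1/4, 0/1 + 1/1*1/2) = [1/4, 1/2) <- contains code 57/128
  'a': [0/1 + 1/1*1/2, 0/1 + 1/1*3/4) = [1/2, 3/4)
  'f': [0/1 + 1/1*3/4, 0/1 + 1/1*1/1) = [3/4, 1/1)
  emit 'c', narrow to [1/4, 1/2)
Step 2: interval [1/4, 1/2), width = 1/2 - 1/4 = 1/4
  'd': [1/4 + 1/4*0/1, 1/4 + 1/4*1/4) = [1/4, 5/16)
  'c': [1/4 + 1/4*1/4, 1/4 + 1/4*1/2) = [5/16, 3/8)
  'a': [1/4 + 1/4*1/2, 1/4 + 1/4*3/4) = [3/8, 7/16)
  'f': [1/4 + 1/4*3/4, 1/4 + 1/4*1/1) = [7/16, 1/2) <- contains code 57/128
  emit 'f', narrow to [7/16, 1/2)
Step 3: interval [7/16, 1/2), width = 1/2 - 7/16 = 1/16
  'd': [7/16 + 1/16*0/1, 7/16 + 1/16*1/4) = [7/16, 29/64) <- contains code 57/128
  'c': [7/16 + 1/16*1/4, 7/16 + 1/16*1/2) = [29/64, 15/32)
  'a': [7/16 + 1/16*1/2, 7/16 + 1/16*3/4) = [15/32, 31/64)
  'f': [7/16 + 1/16*3/4, 7/16 + 1/16*1/1) = [31/64, 1/2)
  emit 'd', narrow to [7/16, 29/64)

Answer: cfd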